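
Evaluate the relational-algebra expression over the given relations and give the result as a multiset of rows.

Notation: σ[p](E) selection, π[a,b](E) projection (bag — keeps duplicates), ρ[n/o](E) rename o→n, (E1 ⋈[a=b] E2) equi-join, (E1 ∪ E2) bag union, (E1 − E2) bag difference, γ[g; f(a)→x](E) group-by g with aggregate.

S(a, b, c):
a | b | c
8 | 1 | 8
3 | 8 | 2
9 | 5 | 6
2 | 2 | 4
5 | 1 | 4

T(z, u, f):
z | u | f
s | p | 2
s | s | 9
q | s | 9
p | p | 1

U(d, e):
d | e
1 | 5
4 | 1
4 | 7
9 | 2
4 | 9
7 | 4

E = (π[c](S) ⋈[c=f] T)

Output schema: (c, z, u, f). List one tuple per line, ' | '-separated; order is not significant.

Stepwise |·|:
  S → 5
  π[c](S) → 5
  T → 4
  (π[c](S) ⋈[c=f] T) → 1

== RESULT ==
c | z | u | f
2 | s | p | 2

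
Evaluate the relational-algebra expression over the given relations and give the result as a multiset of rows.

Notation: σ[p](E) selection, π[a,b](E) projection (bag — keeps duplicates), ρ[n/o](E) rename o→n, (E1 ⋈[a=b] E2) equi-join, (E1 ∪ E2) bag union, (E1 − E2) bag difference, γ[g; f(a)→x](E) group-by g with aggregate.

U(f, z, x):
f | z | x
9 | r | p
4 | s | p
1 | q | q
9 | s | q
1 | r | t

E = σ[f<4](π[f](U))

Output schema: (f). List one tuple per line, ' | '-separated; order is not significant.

Subexpression sizes:
  U → 5
  π[f](U) → 5
  σ[f<4](π[f](U)) → 2

== RESULT ==
f
1
1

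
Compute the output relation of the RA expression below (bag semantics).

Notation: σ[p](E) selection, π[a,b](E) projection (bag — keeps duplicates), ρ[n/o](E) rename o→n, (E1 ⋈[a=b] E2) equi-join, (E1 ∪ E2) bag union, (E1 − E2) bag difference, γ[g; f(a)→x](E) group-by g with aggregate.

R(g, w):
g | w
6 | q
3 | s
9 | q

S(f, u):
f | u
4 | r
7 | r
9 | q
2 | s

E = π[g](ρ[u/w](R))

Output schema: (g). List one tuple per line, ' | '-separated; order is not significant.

Row counts bottom-up:
  R → 3
  ρ[u/w](R) → 3
  π[g](ρ[u/w](R)) → 3

== RESULT ==
g
3
6
9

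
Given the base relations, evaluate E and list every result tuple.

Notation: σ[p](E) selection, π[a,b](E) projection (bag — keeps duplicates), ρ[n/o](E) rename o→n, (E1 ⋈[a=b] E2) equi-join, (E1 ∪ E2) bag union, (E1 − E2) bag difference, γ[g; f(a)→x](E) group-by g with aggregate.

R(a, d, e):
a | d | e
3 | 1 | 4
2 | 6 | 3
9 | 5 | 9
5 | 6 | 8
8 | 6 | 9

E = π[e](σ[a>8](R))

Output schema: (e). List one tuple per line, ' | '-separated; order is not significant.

Per-node cardinality:
  R → 5
  σ[a>8](R) → 1
  π[e](σ[a>8](R)) → 1

== RESULT ==
e
9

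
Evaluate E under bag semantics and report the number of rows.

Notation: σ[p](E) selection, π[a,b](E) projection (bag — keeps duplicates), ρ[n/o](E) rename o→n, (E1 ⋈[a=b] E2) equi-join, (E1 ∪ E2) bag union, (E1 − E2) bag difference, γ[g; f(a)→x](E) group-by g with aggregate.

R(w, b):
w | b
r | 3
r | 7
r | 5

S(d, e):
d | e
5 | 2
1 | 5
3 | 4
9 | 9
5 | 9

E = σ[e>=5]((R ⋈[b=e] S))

Row counts bottom-up:
  R → 3
  S → 5
  (R ⋈[b=e] S) → 1
  σ[e>=5]((R ⋈[b=e] S)) → 1

|E| = 1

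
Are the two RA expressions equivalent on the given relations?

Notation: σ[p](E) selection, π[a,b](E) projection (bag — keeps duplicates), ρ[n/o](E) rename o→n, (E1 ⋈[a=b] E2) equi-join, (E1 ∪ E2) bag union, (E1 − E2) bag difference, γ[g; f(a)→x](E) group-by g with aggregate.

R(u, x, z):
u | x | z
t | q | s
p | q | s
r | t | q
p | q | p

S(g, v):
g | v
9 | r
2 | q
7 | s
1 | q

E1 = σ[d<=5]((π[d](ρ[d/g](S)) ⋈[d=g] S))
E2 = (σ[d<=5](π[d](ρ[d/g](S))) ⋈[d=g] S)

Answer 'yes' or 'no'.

E1 per-node cardinality:
  S → 4
  ρ[d/g](S) → 4
  π[d](ρ[d/g](S)) → 4
  S → 4
  (π[d](ρ[d/g](S)) ⋈[d=g] S) → 4
  σ[d<=5]((π[d](ρ[d/g](S)) ⋈[d=g] S)) → 2
E2 per-node cardinality:
  S → 4
  ρ[d/g](S) → 4
  π[d](ρ[d/g](S)) → 4
  σ[d<=5](π[d](ρ[d/g](S))) → 2
  S → 4
  (σ[d<=5](π[d](ρ[d/g](S))) ⋈[d=g] S) → 2

E1 and E2 produce the same multiset:
d | g | v
1 | 1 | q
2 | 2 | q

yes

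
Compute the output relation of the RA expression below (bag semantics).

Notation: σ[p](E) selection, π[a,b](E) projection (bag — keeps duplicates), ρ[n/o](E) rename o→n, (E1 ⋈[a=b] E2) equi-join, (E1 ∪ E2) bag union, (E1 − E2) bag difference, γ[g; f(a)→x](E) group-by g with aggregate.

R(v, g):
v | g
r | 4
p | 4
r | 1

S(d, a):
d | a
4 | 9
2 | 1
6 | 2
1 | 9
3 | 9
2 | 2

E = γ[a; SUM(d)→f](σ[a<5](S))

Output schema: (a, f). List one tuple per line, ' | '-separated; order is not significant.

Stepwise |·|:
  S → 6
  σ[a<5](S) → 3
  γ[a; SUM(d)→f](σ[a<5](S)) → 2

== RESULT ==
a | f
1 | 2
2 | 8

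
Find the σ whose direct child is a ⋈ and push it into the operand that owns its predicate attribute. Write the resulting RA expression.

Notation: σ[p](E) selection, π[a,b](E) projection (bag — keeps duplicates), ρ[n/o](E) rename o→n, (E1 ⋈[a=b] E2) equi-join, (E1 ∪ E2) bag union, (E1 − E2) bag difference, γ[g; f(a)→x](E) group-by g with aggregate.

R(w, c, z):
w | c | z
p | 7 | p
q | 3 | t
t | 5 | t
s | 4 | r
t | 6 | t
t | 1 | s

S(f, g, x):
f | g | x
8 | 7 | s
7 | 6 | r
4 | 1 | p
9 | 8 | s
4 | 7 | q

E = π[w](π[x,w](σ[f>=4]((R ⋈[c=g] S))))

σ filters on f, owned by the right side.
E' = π[w](π[x,w]((R ⋈[c=g] σ[f>=4](S))))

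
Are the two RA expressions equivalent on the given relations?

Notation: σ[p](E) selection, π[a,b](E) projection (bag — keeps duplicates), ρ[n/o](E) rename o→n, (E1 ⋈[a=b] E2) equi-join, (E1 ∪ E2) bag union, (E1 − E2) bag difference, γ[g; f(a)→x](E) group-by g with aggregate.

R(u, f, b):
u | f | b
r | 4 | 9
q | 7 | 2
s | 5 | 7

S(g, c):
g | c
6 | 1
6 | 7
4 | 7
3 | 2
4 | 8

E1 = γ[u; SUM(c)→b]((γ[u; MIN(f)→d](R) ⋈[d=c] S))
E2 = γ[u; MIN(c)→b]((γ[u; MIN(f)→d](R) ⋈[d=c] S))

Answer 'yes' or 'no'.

E1 stepwise |·|:
  R → 3
  γ[u; MIN(f)→d](R) → 3
  S → 5
  (γ[u; MIN(f)→d](R) ⋈[d=c] S) → 2
  γ[u; SUM(c)→b]((γ[u; MIN(f)→d](R) ⋈[d=c] S)) → 1
E2 stepwise |·|:
  R → 3
  γ[u; MIN(f)→d](R) → 3
  S → 5
  (γ[u; MIN(f)→d](R) ⋈[d=c] S) → 2
  γ[u; MIN(c)→b]((γ[u; MIN(f)→d](R) ⋈[d=c] S)) → 1

E1 result:
u | b
q | 14
E2 result:
u | b
q | 7
Witness: ('q', 14) appears 1× in E1 but 0× in E2.

no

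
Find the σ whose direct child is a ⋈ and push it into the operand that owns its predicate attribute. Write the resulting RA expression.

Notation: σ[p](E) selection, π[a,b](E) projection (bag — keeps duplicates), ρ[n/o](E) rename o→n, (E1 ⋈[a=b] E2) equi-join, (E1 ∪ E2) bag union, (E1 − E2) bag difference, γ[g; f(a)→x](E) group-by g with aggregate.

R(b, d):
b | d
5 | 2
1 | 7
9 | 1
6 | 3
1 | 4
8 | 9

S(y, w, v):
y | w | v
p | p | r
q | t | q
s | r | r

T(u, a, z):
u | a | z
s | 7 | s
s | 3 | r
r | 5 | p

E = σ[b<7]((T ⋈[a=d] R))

σ filters on b, owned by the right side.
E' = (T ⋈[a=d] σ[b<7](R))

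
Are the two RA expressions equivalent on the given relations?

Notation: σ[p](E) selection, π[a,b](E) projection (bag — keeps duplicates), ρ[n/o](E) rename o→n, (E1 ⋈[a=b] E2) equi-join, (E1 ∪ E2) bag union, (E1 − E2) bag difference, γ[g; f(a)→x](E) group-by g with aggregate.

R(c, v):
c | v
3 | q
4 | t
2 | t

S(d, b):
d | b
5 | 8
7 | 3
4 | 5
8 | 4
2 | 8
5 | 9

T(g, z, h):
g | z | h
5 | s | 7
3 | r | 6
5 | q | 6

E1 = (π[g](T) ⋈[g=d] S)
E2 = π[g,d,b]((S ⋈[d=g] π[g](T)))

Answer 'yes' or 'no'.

E1 per-node cardinality:
  T → 3
  π[g](T) → 3
  S → 6
  (π[g](T) ⋈[g=d] S) → 4
E2 per-node cardinality:
  S → 6
  T → 3
  π[g](T) → 3
  (S ⋈[d=g] π[g](T)) → 4
  π[g,d,b]((S ⋈[d=g] π[g](T))) → 4

E1 and E2 produce the same multiset:
g | d | b
5 | 5 | 8
5 | 5 | 8
5 | 5 | 9
5 | 5 | 9

yes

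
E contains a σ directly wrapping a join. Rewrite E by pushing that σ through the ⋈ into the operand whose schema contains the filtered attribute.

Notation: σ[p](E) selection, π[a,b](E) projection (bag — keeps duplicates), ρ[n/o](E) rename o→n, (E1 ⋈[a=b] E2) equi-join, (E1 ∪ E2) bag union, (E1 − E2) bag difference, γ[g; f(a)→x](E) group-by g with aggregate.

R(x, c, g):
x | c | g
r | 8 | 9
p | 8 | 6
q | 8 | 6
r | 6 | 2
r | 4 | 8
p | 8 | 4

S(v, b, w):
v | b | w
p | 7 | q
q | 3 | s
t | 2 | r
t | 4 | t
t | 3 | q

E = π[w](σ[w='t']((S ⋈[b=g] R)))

σ filters on w, owned by the left side.
E' = π[w]((σ[w='t'](S) ⋈[b=g] R))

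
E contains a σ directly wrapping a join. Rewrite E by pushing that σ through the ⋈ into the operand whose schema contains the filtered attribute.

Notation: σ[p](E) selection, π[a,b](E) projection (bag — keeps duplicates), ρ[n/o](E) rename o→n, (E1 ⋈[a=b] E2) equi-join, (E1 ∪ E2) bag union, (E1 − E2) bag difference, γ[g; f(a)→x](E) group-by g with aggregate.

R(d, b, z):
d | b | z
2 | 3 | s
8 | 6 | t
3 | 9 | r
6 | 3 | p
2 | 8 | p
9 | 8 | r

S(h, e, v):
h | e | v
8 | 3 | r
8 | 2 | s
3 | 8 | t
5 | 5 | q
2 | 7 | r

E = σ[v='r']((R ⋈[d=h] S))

σ filters on v, owned by the right side.
E' = (R ⋈[d=h] σ[v='r'](S))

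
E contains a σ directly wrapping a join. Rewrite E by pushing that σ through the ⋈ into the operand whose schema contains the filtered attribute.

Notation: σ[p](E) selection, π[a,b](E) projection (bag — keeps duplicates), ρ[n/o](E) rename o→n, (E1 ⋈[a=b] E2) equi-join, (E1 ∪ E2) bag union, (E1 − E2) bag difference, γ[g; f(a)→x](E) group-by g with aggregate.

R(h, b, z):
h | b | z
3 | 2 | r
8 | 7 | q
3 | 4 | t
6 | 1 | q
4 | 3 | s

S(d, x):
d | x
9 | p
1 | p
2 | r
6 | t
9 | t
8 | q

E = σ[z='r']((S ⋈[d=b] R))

σ filters on z, owned by the right side.
E' = (S ⋈[d=b] σ[z='r'](R))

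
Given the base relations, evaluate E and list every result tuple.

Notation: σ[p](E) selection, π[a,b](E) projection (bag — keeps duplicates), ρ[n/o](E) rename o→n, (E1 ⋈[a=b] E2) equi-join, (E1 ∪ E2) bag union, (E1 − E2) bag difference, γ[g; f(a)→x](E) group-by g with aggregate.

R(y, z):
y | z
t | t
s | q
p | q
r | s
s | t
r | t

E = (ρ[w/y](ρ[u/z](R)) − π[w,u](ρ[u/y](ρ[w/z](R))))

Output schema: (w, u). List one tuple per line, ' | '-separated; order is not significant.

Row counts bottom-up:
  R → 6
  ρ[u/z](R) → 6
  ρ[w/y](ρ[u/z](R)) → 6
  R → 6
  ρ[w/z](R) → 6
  ρ[u/y](ρ[w/z](R)) → 6
  π[w,u](ρ[u/y](ρ[w/z](R))) → 6
  (ρ[w/y](ρ[u/z](R)) − π[w,u](ρ[u/y](ρ[w/z](R)))) → 5

== RESULT ==
w | u
p | q
r | s
r | t
s | q
s | t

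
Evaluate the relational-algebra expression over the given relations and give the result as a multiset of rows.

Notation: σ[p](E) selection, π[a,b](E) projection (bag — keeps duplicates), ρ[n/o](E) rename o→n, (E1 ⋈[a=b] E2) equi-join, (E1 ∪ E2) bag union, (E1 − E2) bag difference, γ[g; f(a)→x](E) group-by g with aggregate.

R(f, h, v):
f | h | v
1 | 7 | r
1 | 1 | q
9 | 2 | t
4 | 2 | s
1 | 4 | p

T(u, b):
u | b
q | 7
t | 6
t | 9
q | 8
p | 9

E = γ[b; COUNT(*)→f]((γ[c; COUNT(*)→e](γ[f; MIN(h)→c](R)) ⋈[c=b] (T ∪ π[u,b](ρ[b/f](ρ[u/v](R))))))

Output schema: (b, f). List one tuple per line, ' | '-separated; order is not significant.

Per-node cardinality:
  R → 5
  γ[f; MIN(h)→c](R) → 3
  γ[c; COUNT(*)→e](γ[f; MIN(h)→c](R)) → 2
  T → 5
  R → 5
  ρ[u/v](R) → 5
  ρ[b/f](ρ[u/v](R)) → 5
  π[u,b](ρ[b/f](ρ[u/v](R))) → 5
  (T ∪ π[u,b](ρ[b/f](ρ[u/v](R)))) → 10
  (γ[c; COUNT(*)→e](γ[f; MIN(h)→c](R)) ⋈[c=b] (T ∪ π[u,b](ρ[b/f](ρ[u/v](R))))) → 3
  γ[b; COUNT(*)→f]((γ[c; COUNT(*)→e](γ[f; MIN(h)→c](R)) ⋈[c=b] (T ∪ π[u,b](ρ[b/f](ρ[u/v](R)))))) → 1

== RESULT ==
b | f
1 | 3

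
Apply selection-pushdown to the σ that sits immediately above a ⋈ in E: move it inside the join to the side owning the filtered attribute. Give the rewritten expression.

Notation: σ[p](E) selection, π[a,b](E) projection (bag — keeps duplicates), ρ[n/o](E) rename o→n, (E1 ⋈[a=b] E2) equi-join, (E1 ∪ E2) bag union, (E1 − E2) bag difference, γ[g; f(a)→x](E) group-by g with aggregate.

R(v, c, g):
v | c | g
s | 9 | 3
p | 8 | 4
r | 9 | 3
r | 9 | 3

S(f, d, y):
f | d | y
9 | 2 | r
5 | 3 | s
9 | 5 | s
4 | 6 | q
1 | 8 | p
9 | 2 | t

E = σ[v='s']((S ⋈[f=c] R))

σ filters on v, owned by the right side.
E' = (S ⋈[f=c] σ[v='s'](R))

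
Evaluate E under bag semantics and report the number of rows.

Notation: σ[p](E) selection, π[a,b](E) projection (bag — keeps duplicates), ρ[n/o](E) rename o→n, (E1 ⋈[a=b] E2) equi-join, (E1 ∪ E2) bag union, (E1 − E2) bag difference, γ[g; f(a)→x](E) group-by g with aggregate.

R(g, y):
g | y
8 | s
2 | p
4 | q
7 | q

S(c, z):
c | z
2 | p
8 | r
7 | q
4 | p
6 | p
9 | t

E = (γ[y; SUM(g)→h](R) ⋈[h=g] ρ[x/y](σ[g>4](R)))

Stepwise |·|:
  R → 4
  γ[y; SUM(g)→h](R) → 3
  R → 4
  σ[g>4](R) → 2
  ρ[x/y](σ[g>4](R)) → 2
  (γ[y; SUM(g)→h](R) ⋈[h=g] ρ[x/y](σ[g>4](R))) → 1

|E| = 1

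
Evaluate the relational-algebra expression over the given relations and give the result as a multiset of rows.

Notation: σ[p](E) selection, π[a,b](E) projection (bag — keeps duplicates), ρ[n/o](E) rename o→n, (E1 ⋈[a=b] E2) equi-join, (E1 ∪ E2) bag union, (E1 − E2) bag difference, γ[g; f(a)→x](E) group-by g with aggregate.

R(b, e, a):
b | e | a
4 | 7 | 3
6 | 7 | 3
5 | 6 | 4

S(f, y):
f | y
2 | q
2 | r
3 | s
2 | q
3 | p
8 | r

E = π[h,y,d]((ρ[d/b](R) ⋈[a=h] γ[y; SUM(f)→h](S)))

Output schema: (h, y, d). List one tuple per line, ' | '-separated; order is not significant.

Stepwise |·|:
  R → 3
  ρ[d/b](R) → 3
  S → 6
  γ[y; SUM(f)→h](S) → 4
  (ρ[d/b](R) ⋈[a=h] γ[y; SUM(f)→h](S)) → 5
  π[h,y,d]((ρ[d/b](R) ⋈[a=h] γ[y; SUM(f)→h](S))) → 5

== RESULT ==
h | y | d
3 | p | 4
3 | p | 6
3 | s | 4
3 | s | 6
4 | q | 5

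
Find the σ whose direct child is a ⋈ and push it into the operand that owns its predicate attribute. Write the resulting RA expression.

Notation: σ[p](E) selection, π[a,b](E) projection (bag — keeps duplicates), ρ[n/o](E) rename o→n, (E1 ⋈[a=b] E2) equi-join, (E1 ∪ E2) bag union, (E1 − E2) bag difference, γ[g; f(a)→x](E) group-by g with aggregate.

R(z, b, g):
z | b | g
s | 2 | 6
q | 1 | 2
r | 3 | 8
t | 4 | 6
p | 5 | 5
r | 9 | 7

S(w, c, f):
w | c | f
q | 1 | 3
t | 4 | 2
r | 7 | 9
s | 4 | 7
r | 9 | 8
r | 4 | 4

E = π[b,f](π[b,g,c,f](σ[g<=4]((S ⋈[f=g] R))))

σ filters on g, owned by the right side.
E' = π[b,f](π[b,g,c,f]((S ⋈[f=g] σ[g<=4](R))))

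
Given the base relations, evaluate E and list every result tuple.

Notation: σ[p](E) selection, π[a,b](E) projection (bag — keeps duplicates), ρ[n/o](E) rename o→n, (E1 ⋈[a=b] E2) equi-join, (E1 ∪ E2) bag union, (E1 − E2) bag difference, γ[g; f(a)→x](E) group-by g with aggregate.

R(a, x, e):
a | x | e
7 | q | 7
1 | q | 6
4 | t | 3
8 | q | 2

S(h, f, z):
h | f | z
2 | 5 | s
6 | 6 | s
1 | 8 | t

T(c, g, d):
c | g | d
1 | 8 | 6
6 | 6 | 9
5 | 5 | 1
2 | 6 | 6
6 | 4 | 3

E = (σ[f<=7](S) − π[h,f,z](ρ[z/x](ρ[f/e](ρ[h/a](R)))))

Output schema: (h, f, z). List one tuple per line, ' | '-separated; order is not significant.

Per-node cardinality:
  S → 3
  σ[f<=7](S) → 2
  R → 4
  ρ[h/a](R) → 4
  ρ[f/e](ρ[h/a](R)) → 4
  ρ[z/x](ρ[f/e](ρ[h/a](R))) → 4
  π[h,f,z](ρ[z/x](ρ[f/e](ρ[h/a](R)))) → 4
  (σ[f<=7](S) − π[h,f,z](ρ[z/x](ρ[f/e](ρ[h/a](R))))) → 2

== RESULT ==
h | f | z
2 | 5 | s
6 | 6 | s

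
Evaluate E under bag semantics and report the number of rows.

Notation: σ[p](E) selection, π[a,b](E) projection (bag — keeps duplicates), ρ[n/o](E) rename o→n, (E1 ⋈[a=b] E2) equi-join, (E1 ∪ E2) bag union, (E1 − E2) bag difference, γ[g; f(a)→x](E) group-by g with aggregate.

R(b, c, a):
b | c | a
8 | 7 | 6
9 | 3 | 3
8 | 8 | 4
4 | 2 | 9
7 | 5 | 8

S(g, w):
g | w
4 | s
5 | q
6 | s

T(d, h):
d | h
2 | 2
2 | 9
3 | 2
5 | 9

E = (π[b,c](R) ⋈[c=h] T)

Subexpression sizes:
  R → 5
  π[b,c](R) → 5
  T → 4
  (π[b,c](R) ⋈[c=h] T) → 2

|E| = 2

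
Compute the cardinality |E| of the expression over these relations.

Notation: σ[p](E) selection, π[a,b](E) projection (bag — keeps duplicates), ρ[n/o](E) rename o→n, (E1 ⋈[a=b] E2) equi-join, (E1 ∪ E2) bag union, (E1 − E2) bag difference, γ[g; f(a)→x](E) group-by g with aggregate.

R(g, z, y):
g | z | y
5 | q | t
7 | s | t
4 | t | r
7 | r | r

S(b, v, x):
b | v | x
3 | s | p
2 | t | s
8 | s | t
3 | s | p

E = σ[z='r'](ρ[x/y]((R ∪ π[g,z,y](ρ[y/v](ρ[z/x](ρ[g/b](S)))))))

Row counts bottom-up:
  R → 4
  S → 4
  ρ[g/b](S) → 4
  ρ[z/x](ρ[g/b](S)) → 4
  ρ[y/v](ρ[z/x](ρ[g/b](S))) → 4
  π[g,z,y](ρ[y/v](ρ[z/x](ρ[g/b](S)))) → 4
  (R ∪ π[g,z,y](ρ[y/v](ρ[z/x](ρ[g/b](S))))) → 8
  ρ[x/y]((R ∪ π[g,z,y](ρ[y/v](ρ[z/x](ρ[g/b](S)))))) → 8
  σ[z='r'](ρ[x/y]((R ∪ π[g,z,y](ρ[y/v](ρ[z/x](ρ[g/b](S))))))) → 1

|E| = 1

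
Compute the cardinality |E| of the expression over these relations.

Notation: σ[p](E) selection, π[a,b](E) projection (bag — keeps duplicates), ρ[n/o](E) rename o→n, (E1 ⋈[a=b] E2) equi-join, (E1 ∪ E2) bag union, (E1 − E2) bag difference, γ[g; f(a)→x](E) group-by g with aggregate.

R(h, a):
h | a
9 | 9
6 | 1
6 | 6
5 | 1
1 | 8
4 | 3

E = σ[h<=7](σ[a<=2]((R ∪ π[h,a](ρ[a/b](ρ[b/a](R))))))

Subexpression sizes:
  R → 6
  R → 6
  ρ[b/a](R) → 6
  ρ[a/b](ρ[b/a](R)) → 6
  π[h,a](ρ[a/b](ρ[b/a](R))) → 6
  (R ∪ π[h,a](ρ[a/b](ρ[b/a](R)))) → 12
  σ[a<=2]((R ∪ π[h,a](ρ[a/b](ρ[b/a](R))))) → 4
  σ[h<=7](σ[a<=2]((R ∪ π[h,a](ρ[a/b](ρ[b/a](R)))))) → 4

|E| = 4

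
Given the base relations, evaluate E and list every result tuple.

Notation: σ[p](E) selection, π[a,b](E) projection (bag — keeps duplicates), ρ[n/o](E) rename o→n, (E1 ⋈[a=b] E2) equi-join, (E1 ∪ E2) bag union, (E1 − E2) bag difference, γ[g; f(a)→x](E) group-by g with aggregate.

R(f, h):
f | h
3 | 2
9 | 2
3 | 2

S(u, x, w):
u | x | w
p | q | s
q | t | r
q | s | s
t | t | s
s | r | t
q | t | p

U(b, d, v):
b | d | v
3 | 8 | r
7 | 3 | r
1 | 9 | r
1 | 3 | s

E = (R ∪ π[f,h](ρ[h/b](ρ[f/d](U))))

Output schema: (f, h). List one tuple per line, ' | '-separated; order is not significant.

Stepwise |·|:
  R → 3
  U → 4
  ρ[f/d](U) → 4
  ρ[h/b](ρ[f/d](U)) → 4
  π[f,h](ρ[h/b](ρ[f/d](U))) → 4
  (R ∪ π[f,h](ρ[h/b](ρ[f/d](U)))) → 7

== RESULT ==
f | h
3 | 1
3 | 2
3 | 2
3 | 7
8 | 3
9 | 1
9 | 2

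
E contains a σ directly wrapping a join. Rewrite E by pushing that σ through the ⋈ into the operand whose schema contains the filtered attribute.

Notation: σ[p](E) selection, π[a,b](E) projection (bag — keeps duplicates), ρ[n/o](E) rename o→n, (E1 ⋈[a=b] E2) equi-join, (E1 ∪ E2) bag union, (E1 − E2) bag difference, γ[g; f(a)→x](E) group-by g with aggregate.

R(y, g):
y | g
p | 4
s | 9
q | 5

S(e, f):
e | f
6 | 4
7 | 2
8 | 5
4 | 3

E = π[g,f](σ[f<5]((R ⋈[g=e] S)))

σ filters on f, owned by the right side.
E' = π[g,f]((R ⋈[g=e] σ[f<5](S)))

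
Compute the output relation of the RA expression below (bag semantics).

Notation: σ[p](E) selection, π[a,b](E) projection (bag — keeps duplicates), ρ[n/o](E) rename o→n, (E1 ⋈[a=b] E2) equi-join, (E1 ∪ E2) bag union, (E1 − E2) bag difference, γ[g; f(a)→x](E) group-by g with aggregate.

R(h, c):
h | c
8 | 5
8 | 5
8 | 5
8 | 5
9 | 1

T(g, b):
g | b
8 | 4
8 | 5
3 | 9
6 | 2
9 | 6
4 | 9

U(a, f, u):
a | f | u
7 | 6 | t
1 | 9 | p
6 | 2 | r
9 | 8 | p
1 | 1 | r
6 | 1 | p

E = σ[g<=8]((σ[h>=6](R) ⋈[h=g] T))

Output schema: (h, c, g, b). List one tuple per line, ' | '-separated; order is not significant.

Row counts bottom-up:
  R → 5
  σ[h>=6](R) → 5
  T → 6
  (σ[h>=6](R) ⋈[h=g] T) → 9
  σ[g<=8]((σ[h>=6](R) ⋈[h=g] T)) → 8

== RESULT ==
h | c | g | b
8 | 5 | 8 | 4
8 | 5 | 8 | 4
8 | 5 | 8 | 4
8 | 5 | 8 | 4
8 | 5 | 8 | 5
8 | 5 | 8 | 5
8 | 5 | 8 | 5
8 | 5 | 8 | 5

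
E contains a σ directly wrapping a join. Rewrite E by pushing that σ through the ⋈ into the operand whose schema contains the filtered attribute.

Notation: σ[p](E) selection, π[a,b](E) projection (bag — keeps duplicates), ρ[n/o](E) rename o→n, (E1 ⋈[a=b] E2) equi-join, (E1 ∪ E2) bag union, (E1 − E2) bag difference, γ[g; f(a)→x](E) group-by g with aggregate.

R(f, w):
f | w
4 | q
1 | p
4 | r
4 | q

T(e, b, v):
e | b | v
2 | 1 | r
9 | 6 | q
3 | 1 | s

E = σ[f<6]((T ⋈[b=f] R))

σ filters on f, owned by the right side.
E' = (T ⋈[b=f] σ[f<6](R))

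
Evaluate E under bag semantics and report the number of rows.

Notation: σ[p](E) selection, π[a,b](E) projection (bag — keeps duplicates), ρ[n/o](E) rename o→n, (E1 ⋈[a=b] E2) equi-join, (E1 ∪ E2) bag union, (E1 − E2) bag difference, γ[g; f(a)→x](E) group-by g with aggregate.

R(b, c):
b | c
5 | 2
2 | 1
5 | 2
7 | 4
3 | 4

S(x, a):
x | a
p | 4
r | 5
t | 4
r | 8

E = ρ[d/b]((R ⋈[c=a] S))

Row counts bottom-up:
  R → 5
  S → 4
  (R ⋈[c=a] S) → 4
  ρ[d/b]((R ⋈[c=a] S)) → 4

|E| = 4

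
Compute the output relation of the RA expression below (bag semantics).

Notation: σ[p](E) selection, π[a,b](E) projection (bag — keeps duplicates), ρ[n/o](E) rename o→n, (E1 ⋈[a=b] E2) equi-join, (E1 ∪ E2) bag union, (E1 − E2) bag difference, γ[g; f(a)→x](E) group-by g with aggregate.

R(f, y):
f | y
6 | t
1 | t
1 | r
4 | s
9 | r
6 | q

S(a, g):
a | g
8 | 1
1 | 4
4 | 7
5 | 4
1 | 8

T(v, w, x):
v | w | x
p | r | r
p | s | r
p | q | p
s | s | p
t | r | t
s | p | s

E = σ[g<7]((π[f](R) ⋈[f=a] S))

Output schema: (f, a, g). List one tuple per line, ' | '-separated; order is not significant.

Subexpression sizes:
  R → 6
  π[f](R) → 6
  S → 5
  (π[f](R) ⋈[f=a] S) → 5
  σ[g<7]((π[f](R) ⋈[f=a] S)) → 2

== RESULT ==
f | a | g
1 | 1 | 4
1 | 1 | 4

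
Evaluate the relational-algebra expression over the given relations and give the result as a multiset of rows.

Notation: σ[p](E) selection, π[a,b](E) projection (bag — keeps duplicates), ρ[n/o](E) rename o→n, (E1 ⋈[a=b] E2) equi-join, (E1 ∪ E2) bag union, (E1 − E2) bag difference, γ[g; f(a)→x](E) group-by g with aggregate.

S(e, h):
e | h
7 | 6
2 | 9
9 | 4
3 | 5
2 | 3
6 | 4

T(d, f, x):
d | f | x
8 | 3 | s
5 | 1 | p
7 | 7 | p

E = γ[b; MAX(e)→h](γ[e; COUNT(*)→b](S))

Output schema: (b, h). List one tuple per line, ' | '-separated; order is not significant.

Subexpression sizes:
  S → 6
  γ[e; COUNT(*)→b](S) → 5
  γ[b; MAX(e)→h](γ[e; COUNT(*)→b](S)) → 2

== RESULT ==
b | h
1 | 9
2 | 2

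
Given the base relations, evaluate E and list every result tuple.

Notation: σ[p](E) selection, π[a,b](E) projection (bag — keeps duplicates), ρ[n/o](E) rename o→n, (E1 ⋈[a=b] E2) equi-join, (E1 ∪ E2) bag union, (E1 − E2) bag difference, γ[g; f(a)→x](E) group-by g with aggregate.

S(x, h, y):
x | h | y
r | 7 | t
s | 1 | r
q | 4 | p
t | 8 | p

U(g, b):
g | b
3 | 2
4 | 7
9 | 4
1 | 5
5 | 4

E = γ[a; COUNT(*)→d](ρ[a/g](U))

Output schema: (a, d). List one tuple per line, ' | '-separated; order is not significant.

Per-node cardinality:
  U → 5
  ρ[a/g](U) → 5
  γ[a; COUNT(*)→d](ρ[a/g](U)) → 5

== RESULT ==
a | d
1 | 1
3 | 1
4 | 1
5 | 1
9 | 1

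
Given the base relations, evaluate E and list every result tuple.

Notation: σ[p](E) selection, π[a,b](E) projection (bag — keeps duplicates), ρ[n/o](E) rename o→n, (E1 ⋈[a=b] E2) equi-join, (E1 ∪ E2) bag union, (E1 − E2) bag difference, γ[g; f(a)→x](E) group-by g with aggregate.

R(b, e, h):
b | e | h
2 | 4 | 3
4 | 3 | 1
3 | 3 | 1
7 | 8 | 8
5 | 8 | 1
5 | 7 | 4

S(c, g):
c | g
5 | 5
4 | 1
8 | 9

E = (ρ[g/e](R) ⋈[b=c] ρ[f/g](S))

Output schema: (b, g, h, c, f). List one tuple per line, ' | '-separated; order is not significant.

Subexpression sizes:
  R → 6
  ρ[g/e](R) → 6
  S → 3
  ρ[f/g](S) → 3
  (ρ[g/e](R) ⋈[b=c] ρ[f/g](S)) → 3

== RESULT ==
b | g | h | c | f
4 | 3 | 1 | 4 | 1
5 | 7 | 4 | 5 | 5
5 | 8 | 1 | 5 | 5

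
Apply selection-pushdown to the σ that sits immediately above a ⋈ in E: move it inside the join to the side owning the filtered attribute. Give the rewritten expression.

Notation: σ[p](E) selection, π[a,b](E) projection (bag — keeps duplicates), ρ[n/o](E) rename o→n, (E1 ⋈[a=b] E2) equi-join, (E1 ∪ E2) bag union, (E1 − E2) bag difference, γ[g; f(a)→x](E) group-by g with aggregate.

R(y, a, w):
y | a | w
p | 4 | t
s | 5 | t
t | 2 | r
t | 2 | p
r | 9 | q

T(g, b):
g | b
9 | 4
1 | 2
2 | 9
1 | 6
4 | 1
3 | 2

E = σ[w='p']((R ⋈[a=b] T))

σ filters on w, owned by the left side.
E' = (σ[w='p'](R) ⋈[a=b] T)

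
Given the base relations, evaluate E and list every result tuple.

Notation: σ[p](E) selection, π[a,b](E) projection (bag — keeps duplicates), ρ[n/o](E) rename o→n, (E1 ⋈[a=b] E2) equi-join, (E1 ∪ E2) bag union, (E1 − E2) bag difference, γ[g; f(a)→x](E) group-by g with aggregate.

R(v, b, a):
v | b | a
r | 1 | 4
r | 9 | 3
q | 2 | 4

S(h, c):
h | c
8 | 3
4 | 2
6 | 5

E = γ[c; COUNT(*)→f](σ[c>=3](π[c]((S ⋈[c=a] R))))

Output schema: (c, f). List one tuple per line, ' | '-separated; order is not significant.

Subexpression sizes:
  S → 3
  R → 3
  (S ⋈[c=a] R) → 1
  π[c]((S ⋈[c=a] R)) → 1
  σ[c>=3](π[c]((S ⋈[c=a] R))) → 1
  γ[c; COUNT(*)→f](σ[c>=3](π[c]((S ⋈[c=a] R)))) → 1

== RESULT ==
c | f
3 | 1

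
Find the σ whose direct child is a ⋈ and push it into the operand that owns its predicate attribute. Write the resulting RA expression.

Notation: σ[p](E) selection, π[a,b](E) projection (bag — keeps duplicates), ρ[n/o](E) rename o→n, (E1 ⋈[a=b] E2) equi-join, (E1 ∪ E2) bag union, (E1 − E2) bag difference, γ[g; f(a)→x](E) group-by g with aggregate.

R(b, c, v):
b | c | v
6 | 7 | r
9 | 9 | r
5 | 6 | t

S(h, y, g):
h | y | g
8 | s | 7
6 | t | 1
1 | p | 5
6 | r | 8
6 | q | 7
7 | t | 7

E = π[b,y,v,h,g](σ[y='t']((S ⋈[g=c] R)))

σ filters on y, owned by the left side.
E' = π[b,y,v,h,g]((σ[y='t'](S) ⋈[g=c] R))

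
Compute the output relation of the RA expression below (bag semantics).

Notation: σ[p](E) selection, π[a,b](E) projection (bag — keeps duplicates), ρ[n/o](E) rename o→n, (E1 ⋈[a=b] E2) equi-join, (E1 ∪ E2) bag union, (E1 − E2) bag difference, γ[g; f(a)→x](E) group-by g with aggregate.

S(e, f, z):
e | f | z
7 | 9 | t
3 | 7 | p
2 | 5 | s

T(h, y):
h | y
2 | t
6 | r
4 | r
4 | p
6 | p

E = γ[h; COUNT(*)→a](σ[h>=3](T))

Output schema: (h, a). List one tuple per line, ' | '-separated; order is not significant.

Row counts bottom-up:
  T → 5
  σ[h>=3](T) → 4
  γ[h; COUNT(*)→a](σ[h>=3](T)) → 2

== RESULT ==
h | a
4 | 2
6 | 2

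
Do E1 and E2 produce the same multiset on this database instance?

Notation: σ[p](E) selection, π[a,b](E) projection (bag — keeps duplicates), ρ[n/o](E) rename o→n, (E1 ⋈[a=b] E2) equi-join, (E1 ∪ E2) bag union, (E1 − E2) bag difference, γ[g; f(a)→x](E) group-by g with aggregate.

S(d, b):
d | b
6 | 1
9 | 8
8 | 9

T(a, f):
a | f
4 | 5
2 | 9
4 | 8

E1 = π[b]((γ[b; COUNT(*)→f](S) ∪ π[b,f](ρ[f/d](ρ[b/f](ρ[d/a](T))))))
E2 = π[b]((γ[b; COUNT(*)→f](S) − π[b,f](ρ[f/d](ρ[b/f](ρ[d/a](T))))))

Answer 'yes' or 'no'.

E1 per-node cardinality:
  S → 3
  γ[b; COUNT(*)→f](S) → 3
  T → 3
  ρ[d/a](T) → 3
  ρ[b/f](ρ[d/a](T)) → 3
  ρ[f/d](ρ[b/f](ρ[d/a](T))) → 3
  π[b,f](ρ[f/d](ρ[b/f](ρ[d/a](T)))) → 3
  (γ[b; COUNT(*)→f](S) ∪ π[b,f](ρ[f/d](ρ[b/f](ρ[d/a](T))))) → 6
  π[b]((γ[b; COUNT(*)→f](S) ∪ π[b,f](ρ[f/d](ρ[b/f](ρ[d/a](T)))))) → 6
E2 per-node cardinality:
  S → 3
  γ[b; COUNT(*)→f](S) → 3
  T → 3
  ρ[d/a](T) → 3
  ρ[b/f](ρ[d/a](T)) → 3
  ρ[f/d](ρ[b/f](ρ[d/a](T))) → 3
  π[b,f](ρ[f/d](ρ[b/f](ρ[d/a](T)))) → 3
  (γ[b; COUNT(*)→f](S) − π[b,f](ρ[f/d](ρ[b/f](ρ[d/a](T))))) → 3
  π[b]((γ[b; COUNT(*)→f](S) − π[b,f](ρ[f/d](ρ[b/f](ρ[d/a](T)))))) → 3

E1 result:
b
1
5
8
8
9
9
E2 result:
b
1
8
9
Witness: (5,) appears 1× in E1 but 0× in E2.

no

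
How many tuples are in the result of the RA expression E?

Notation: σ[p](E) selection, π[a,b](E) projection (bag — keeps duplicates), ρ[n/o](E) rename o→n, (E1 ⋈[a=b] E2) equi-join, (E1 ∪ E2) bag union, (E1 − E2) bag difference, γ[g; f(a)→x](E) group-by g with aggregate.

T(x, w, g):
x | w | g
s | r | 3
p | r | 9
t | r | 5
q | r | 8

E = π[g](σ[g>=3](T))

Row counts bottom-up:
  T → 4
  σ[g>=3](T) → 4
  π[g](σ[g>=3](T)) → 4

|E| = 4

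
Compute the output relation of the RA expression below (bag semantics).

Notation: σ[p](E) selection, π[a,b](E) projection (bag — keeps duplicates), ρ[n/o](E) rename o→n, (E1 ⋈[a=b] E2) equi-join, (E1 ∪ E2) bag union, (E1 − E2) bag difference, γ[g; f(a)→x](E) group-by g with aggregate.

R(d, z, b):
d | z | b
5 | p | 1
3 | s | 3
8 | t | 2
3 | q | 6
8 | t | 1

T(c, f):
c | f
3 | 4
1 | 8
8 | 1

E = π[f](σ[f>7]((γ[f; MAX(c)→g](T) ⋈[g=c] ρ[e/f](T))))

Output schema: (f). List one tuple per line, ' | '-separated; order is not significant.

Row counts bottom-up:
  T → 3
  γ[f; MAX(c)→g](T) → 3
  T → 3
  ρ[e/f](T) → 3
  (γ[f; MAX(c)→g](T) ⋈[g=c] ρ[e/f](T)) → 3
  σ[f>7]((γ[f; MAX(c)→g](T) ⋈[g=c] ρ[e/f](T))) → 1
  π[f](σ[f>7]((γ[f; MAX(c)→g](T) ⋈[g=c] ρ[e/f](T)))) → 1

== RESULT ==
f
8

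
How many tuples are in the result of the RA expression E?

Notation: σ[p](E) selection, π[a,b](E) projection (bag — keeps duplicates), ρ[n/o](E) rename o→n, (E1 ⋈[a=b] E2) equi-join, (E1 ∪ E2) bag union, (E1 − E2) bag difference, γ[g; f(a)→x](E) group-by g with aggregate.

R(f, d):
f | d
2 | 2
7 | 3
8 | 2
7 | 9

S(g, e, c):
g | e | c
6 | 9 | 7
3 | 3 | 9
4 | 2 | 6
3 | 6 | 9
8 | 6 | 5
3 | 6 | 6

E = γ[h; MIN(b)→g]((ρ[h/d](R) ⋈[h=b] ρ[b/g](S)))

Per-node cardinality:
  R → 4
  ρ[h/d](R) → 4
  S → 6
  ρ[b/g](S) → 6
  (ρ[h/d](R) ⋈[h=b] ρ[b/g](S)) → 3
  γ[h; MIN(b)→g]((ρ[h/d](R) ⋈[h=b] ρ[b/g](S))) → 1

|E| = 1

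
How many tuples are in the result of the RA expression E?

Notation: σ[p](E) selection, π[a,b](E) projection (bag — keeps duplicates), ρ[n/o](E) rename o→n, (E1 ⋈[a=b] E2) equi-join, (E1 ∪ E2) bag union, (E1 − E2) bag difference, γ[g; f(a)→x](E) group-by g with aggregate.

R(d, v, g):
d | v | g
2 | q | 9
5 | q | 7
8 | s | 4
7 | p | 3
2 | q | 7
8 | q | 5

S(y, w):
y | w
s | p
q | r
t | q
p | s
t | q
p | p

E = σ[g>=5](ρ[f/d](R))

Subexpression sizes:
  R → 6
  ρ[f/d](R) → 6
  σ[g>=5](ρ[f/d](R)) → 4

|E| = 4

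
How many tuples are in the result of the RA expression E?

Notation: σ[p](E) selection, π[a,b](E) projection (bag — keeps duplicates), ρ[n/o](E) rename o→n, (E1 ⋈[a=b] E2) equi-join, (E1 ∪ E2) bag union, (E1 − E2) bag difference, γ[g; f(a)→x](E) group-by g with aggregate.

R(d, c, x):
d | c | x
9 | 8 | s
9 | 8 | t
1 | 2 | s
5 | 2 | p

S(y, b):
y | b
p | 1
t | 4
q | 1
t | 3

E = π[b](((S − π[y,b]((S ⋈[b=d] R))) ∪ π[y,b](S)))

Subexpression sizes:
  S → 4
  S → 4
  R → 4
  (S ⋈[b=d] R) → 2
  π[y,b]((S ⋈[b=d] R)) → 2
  (S − π[y,b]((S ⋈[b=d] R))) → 2
  S → 4
  π[y,b](S) → 4
  ((S − π[y,b]((S ⋈[b=d] R))) ∪ π[y,b](S)) → 6
  π[b](((S − π[y,b]((S ⋈[b=d] R))) ∪ π[y,b](S))) → 6

|E| = 6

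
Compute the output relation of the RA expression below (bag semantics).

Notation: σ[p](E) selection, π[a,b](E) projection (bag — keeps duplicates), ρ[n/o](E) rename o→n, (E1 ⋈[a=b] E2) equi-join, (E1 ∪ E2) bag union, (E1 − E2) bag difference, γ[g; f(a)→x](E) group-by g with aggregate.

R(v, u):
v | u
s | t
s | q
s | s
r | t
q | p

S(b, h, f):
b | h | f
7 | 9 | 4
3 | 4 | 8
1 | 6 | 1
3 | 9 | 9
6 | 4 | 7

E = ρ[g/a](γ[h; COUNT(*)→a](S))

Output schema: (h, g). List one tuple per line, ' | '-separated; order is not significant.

Row counts bottom-up:
  S → 5
  γ[h; COUNT(*)→a](S) → 3
  ρ[g/a](γ[h; COUNT(*)→a](S)) → 3

== RESULT ==
h | g
4 | 2
6 | 1
9 | 2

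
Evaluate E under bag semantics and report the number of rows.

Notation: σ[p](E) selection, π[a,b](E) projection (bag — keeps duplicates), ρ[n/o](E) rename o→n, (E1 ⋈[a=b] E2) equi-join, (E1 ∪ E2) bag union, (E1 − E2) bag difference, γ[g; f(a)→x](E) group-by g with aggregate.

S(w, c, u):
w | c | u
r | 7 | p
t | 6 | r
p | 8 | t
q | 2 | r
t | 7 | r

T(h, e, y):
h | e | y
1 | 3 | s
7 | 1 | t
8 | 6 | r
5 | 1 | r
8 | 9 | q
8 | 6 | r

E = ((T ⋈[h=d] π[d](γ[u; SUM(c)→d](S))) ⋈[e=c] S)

Row counts bottom-up:
  T → 6
  S → 5
  γ[u; SUM(c)→d](S) → 3
  π[d](γ[u; SUM(c)→d](S)) → 3
  (T ⋈[h=d] π[d](γ[u; SUM(c)→d](S))) → 4
  S → 5
  ((T ⋈[h=d] π[d](γ[u; SUM(c)→d](S))) ⋈[e=c] S) → 2

|E| = 2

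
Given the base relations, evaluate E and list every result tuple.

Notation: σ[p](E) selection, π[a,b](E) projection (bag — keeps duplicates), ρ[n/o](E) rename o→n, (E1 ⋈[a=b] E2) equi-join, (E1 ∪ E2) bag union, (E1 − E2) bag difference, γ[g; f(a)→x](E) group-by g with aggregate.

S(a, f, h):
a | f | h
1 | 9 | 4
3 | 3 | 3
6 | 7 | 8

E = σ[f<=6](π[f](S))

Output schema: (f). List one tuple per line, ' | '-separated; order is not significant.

Per-node cardinality:
  S → 3
  π[f](S) → 3
  σ[f<=6](π[f](S)) → 1

== RESULT ==
f
3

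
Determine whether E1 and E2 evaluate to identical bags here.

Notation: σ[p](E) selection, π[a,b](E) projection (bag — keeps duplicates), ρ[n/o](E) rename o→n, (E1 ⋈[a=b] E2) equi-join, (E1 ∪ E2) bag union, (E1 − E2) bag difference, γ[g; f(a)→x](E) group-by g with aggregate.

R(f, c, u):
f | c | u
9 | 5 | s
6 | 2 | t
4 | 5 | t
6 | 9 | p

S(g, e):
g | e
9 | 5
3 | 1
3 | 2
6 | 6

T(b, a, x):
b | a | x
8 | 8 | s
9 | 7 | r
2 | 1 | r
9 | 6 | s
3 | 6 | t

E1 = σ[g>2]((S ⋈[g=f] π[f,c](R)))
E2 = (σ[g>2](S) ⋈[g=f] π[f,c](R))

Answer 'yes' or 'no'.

E1 stepwise |·|:
  S → 4
  R → 4
  π[f,c](R) → 4
  (S ⋈[g=f] π[f,c](R)) → 3
  σ[g>2]((S ⋈[g=f] π[f,c](R))) → 3
E2 stepwise |·|:
  S → 4
  σ[g>2](S) → 4
  R → 4
  π[f,c](R) → 4
  (σ[g>2](S) ⋈[g=f] π[f,c](R)) → 3

E1 and E2 produce the same multiset:
g | e | f | c
6 | 6 | 6 | 2
6 | 6 | 6 | 9
9 | 5 | 9 | 5

yes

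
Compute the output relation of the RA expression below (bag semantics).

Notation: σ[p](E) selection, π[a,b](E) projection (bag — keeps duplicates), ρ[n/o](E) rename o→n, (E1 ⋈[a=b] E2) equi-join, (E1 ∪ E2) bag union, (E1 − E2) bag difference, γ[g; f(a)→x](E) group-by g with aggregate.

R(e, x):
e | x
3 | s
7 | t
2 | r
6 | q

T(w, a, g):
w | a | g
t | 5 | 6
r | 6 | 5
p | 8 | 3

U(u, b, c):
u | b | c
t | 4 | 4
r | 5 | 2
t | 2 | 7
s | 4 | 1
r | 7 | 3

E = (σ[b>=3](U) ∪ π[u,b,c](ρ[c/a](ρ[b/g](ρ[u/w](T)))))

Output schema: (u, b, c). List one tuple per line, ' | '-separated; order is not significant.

Subexpression sizes:
  U → 5
  σ[b>=3](U) → 4
  T → 3
  ρ[u/w](T) → 3
  ρ[b/g](ρ[u/w](T)) → 3
  ρ[c/a](ρ[b/g](ρ[u/w](T))) → 3
  π[u,b,c](ρ[c/a](ρ[b/g](ρ[u/w](T)))) → 3
  (σ[b>=3](U) ∪ π[u,b,c](ρ[c/a](ρ[b/g](ρ[u/w](T))))) → 7

== RESULT ==
u | b | c
p | 3 | 8
r | 5 | 2
r | 5 | 6
r | 7 | 3
s | 4 | 1
t | 4 | 4
t | 6 | 5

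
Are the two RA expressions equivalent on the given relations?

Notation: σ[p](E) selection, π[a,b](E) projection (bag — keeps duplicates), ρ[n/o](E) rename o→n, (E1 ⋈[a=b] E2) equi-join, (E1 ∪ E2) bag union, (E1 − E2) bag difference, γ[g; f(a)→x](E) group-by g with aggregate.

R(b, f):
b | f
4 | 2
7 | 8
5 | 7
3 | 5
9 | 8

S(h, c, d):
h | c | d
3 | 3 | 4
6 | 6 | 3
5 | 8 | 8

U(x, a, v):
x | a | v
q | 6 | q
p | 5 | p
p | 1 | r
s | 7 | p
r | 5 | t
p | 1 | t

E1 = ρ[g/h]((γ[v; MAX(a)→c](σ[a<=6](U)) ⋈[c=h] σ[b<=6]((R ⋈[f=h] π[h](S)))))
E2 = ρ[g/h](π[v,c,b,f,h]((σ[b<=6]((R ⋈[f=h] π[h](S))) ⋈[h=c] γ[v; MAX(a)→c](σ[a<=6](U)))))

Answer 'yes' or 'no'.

E1 subexpression sizes:
  U → 6
  σ[a<=6](U) → 5
  γ[v; MAX(a)→c](σ[a<=6](U)) → 4
  R → 5
  S → 3
  π[h](S) → 3
  (R ⋈[f=h] π[h](S)) → 1
  σ[b<=6]((R ⋈[f=h] π[h](S))) → 1
  (γ[v; MAX(a)→c](σ[a<=6](U)) ⋈[c=h] σ[b<=6]((R ⋈[f=h] π[h](S)))) → 2
  ρ[g/h]((γ[v; MAX(a)→c](σ[a<=6](U)) ⋈[c=h] σ[b<=6]((R ⋈[f=h] π[h](S))))) → 2
E2 subexpression sizes:
  R → 5
  S → 3
  π[h](S) → 3
  (R ⋈[f=h] π[h](S)) → 1
  σ[b<=6]((R ⋈[f=h] π[h](S))) → 1
  U → 6
  σ[a<=6](U) → 5
  γ[v; MAX(a)→c](σ[a<=6](U)) → 4
  (σ[b<=6]((R ⋈[f=h] π[h](S))) ⋈[h=c] γ[v; MAX(a)→c](σ[a<=6](U))) → 2
  π[v,c,b,f,h]((σ[b<=6]((R ⋈[f=h] π[h](S))) ⋈[h=c] γ[v; MAX(a)→c](σ[a<=6](U)))) → 2
  ρ[g/h](π[v,c,b,f,h]((σ[b<=6]((R ⋈[f=h] π[h](S))) ⋈[h=c] γ[v; MAX(a)→c](σ[a<=6](U))))) → 2

E1 and E2 produce the same multiset:
v | c | b | f | g
p | 5 | 3 | 5 | 5
t | 5 | 3 | 5 | 5

yes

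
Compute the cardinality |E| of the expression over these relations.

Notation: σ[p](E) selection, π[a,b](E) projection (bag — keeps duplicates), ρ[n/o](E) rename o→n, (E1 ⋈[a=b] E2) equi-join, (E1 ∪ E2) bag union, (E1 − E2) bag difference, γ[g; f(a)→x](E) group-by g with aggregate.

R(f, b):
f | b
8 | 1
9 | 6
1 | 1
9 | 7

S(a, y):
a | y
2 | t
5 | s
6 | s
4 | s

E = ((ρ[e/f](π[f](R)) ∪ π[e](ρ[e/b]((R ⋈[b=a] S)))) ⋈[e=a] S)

Subexpression sizes:
  R → 4
  π[f](R) → 4
  ρ[e/f](π[f](R)) → 4
  R → 4
  S → 4
  (R ⋈[b=a] S) → 1
  ρ[e/b]((R ⋈[b=a] S)) → 1
  π[e](ρ[e/b]((R ⋈[b=a] S))) → 1
  (ρ[e/f](π[f](R)) ∪ π[e](ρ[e/b]((R ⋈[b=a] S)))) → 5
  S → 4
  ((ρ[e/f](π[f](R)) ∪ π[e](ρ[e/b]((R ⋈[b=a] S)))) ⋈[e=a] S) → 1

|E| = 1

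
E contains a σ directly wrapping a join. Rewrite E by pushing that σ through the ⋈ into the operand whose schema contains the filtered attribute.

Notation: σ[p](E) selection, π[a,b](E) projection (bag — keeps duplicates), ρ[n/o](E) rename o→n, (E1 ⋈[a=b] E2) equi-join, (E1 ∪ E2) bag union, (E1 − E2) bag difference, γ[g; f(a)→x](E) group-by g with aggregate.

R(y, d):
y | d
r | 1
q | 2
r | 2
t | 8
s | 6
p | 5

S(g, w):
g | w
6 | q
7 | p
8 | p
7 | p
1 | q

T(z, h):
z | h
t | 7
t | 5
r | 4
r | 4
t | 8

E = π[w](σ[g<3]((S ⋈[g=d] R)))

σ filters on g, owned by the left side.
E' = π[w]((σ[g<3](S) ⋈[g=d] R))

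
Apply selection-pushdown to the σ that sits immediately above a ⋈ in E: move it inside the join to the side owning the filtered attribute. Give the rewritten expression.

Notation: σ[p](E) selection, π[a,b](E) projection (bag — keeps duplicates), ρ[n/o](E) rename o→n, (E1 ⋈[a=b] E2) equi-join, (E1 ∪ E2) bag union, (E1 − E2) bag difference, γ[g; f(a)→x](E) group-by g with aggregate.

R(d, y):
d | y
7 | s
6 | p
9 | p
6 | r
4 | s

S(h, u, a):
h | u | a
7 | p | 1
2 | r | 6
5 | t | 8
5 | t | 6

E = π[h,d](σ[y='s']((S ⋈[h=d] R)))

σ filters on y, owned by the right side.
E' = π[h,d]((S ⋈[h=d] σ[y='s'](R)))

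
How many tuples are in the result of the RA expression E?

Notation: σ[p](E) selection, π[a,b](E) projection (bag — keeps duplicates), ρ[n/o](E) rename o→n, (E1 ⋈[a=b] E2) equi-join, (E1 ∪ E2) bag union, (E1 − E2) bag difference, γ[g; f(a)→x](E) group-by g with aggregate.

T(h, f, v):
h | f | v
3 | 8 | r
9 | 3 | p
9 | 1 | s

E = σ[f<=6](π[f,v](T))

Subexpression sizes:
  T → 3
  π[f,v](T) → 3
  σ[f<=6](π[f,v](T)) → 2

|E| = 2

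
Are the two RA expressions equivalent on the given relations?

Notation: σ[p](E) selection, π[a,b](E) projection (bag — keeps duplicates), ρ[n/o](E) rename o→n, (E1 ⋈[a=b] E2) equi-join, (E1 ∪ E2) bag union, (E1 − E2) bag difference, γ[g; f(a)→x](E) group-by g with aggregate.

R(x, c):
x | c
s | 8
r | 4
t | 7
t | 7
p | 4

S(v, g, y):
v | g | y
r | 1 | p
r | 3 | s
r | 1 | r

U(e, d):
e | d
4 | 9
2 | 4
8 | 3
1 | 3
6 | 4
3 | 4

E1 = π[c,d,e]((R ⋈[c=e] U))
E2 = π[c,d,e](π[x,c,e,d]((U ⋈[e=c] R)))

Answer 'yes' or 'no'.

E1 per-node cardinality:
  R → 5
  U → 6
  (R ⋈[c=e] U) → 3
  π[c,d,e]((R ⋈[c=e] U)) → 3
E2 per-node cardinality:
  U → 6
  R → 5
  (U ⋈[e=c] R) → 3
  π[x,c,e,d]((U ⋈[e=c] R)) → 3
  π[c,d,e](π[x,c,e,d]((U ⋈[e=c] R))) → 3

E1 and E2 produce the same multiset:
c | d | e
4 | 9 | 4
4 | 9 | 4
8 | 3 | 8

yes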